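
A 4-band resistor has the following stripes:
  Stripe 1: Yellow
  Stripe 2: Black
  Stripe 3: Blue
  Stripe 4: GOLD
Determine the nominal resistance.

Yellow → 4 (first significant figure)
Black → 0 (second significant figure)
Blue → ×10^6 multiplier
40 × 1000000 = 40000000 Ω

40000000 Ω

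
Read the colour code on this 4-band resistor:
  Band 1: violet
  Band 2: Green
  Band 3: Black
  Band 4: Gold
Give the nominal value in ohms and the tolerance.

Violet → 7 (first significant figure)
Green → 5 (second significant figure)
Black → ×1 multiplier
Gold → ±5% tolerance
75 × 1 = 75 Ω

75 Ω ±5%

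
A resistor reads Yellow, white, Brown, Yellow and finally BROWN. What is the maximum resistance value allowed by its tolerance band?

Yellow → 4 (first significant figure)
White → 9 (second significant figure)
Brown → 1 (third significant figure)
Yellow → ×10^4 multiplier
Brown → ±1% tolerance
491 × 10000 = 4910000 Ω
Maximum = 4910000 × (1 + 1/100) = 4959100 Ω.

4959100 Ω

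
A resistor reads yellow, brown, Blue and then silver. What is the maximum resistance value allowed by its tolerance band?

Yellow → 4 (first significant figure)
Brown → 1 (second significant figure)
Blue → ×10^6 multiplier
Silver → ±10% tolerance
41 × 1000000 = 41000000 Ω
Maximum = 41000000 × (1 + 10/100) = 45100000 Ω.

45100000 Ω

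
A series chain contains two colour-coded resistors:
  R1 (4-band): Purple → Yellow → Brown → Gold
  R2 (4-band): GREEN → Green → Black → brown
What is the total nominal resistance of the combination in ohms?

795 Ω

R1: violet, yellow → 74; brown ×10 → 740 Ω.
R2: green, green → 55; black ×1 → 55 Ω.
Series: 740 + 55 = 795 Ω.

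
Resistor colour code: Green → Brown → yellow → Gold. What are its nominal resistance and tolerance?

510000 Ω ±5%

Green → 5 (first significant figure)
Brown → 1 (second significant figure)
Yellow → ×10^4 multiplier
Gold → ±5% tolerance
51 × 10000 = 510000 Ω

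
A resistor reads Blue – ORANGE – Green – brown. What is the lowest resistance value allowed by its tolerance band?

Blue → 6 (first significant figure)
Orange → 3 (second significant figure)
Green → ×10^5 multiplier
Brown → ±1% tolerance
63 × 100000 = 6300000 Ω
Lowest = 6300000 × (1 − 1/100) = 6237000 Ω.

6237000 Ω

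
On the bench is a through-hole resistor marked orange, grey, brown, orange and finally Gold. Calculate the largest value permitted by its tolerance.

400050 Ω

Orange → 3 (first significant figure)
Grey → 8 (second significant figure)
Brown → 1 (third significant figure)
Orange → ×10^3 multiplier
Gold → ±5% tolerance
381 × 1000 = 381000 Ω
Largest = 381000 × (1 + 5/100) = 400050 Ω.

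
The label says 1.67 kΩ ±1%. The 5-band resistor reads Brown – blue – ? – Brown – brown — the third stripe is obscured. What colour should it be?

violet

1670 Ω = 167 × 10^1.
The third band gives digit 7 of the significand, and 7 is violet.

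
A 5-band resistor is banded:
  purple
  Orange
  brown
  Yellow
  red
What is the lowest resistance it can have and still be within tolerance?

7163800 Ω

Violet → 7 (first significant figure)
Orange → 3 (second significant figure)
Brown → 1 (third significant figure)
Yellow → ×10^4 multiplier
Red → ±2% tolerance
731 × 10000 = 7310000 Ω
Lowest = 7310000 × (1 − 2/100) = 7163800 Ω.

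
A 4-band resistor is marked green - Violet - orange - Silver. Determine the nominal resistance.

57000 Ω

Green → 5 (first significant figure)
Violet → 7 (second significant figure)
Orange → ×10^3 multiplier
57 × 1000 = 57000 Ω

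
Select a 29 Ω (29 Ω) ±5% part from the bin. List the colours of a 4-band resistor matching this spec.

red, white, black, gold

29 Ω = 29 × 10^0.
2 → red
9 → white
Multiplier 10^0 → black.
±5% tolerance → gold.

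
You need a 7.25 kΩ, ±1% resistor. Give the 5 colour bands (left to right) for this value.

7250 Ω = 725 × 10^1.
7 → violet
2 → red
5 → green
Multiplier 10^1 → brown.
±1% tolerance → brown.

violet, red, green, brown, brown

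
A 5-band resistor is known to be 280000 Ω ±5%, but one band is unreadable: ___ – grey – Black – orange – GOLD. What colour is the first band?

280000 Ω = 280 × 10^3.
The first band gives digit 2 of the significand, and 2 is red.

red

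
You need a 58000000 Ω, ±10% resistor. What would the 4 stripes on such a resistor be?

green, grey, blue, silver

58000000 Ω = 58 × 10^6.
5 → green
8 → grey
Multiplier 10^6 → blue.
±10% tolerance → silver.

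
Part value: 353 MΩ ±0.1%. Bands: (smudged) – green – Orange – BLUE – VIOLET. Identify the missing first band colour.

353000000 Ω = 353 × 10^6.
The first band gives digit 3 of the significand, and 3 is orange.

orange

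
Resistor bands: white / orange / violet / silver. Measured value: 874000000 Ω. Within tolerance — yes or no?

White → 9 (first significant figure)
Orange → 3 (second significant figure)
Violet → ×10^7 multiplier
Silver → ±10% tolerance
93 × 10000000 = 930000000 Ω
Allowed range: 837000000 Ω to 1023000000 Ω.
874000000 Ω lies inside that range.

yes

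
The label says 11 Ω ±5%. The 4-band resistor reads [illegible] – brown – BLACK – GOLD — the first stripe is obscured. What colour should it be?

brown

11 Ω = 11 × 10^0.
The first band gives digit 1 of the significand, and 1 is brown.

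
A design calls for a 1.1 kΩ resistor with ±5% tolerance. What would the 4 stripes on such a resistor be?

1100 Ω = 11 × 10^2.
1 → brown
1 → brown
Multiplier 10^2 → red.
±5% tolerance → gold.

brown, brown, red, gold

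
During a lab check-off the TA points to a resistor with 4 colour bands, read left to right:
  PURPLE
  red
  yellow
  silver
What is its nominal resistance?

720000 Ω

Violet → 7 (first significant figure)
Red → 2 (second significant figure)
Yellow → ×10^4 multiplier
72 × 10000 = 720000 Ω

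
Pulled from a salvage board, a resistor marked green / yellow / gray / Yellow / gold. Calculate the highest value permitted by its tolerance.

Green → 5 (first significant figure)
Yellow → 4 (second significant figure)
Grey → 8 (third significant figure)
Yellow → ×10^4 multiplier
Gold → ±5% tolerance
548 × 10000 = 5480000 Ω
Highest = 5480000 × (1 + 5/100) = 5754000 Ω.

5754000 Ω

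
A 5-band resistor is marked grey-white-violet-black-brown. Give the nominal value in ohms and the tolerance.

Grey → 8 (first significant figure)
White → 9 (second significant figure)
Violet → 7 (third significant figure)
Black → ×1 multiplier
Brown → ±1% tolerance
897 × 1 = 897 Ω

897 Ω ±1%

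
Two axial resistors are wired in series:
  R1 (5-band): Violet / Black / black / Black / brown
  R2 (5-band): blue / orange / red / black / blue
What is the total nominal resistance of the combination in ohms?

1332 Ω

R1: violet, black, black → 700; black ×1 → 700 Ω.
R2: blue, orange, red → 632; black ×1 → 632 Ω.
Series: 700 + 632 = 1332 Ω.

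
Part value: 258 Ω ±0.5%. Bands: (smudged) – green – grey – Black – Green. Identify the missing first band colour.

red

258 Ω = 258 × 10^0.
The first band gives digit 2 of the significand, and 2 is red.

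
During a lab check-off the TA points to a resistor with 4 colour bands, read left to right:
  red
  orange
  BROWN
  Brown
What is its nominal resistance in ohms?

Red → 2 (first significant figure)
Orange → 3 (second significant figure)
Brown → ×10 multiplier
23 × 10 = 230 Ω

230 Ω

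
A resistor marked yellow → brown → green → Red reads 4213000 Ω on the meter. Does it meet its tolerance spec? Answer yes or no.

no

Yellow → 4 (first significant figure)
Brown → 1 (second significant figure)
Green → ×10^5 multiplier
Red → ±2% tolerance
41 × 100000 = 4100000 Ω
Allowed range: 4018000 Ω to 4182000 Ω.
4213000 Ω lies outside that range.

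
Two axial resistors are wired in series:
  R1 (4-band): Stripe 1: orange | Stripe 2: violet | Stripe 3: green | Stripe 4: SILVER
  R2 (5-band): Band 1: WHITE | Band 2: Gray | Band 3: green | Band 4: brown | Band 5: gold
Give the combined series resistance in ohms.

3709850 Ω

R1: orange, violet → 37; green ×10^5 → 3700000 Ω.
R2: white, grey, green → 985; brown ×10 → 9850 Ω.
Series: 3700000 + 9850 = 3709850 Ω.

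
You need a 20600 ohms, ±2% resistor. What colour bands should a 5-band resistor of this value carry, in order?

20600 Ω = 206 × 10^2.
2 → red
0 → black
6 → blue
Multiplier 10^2 → red.
±2% tolerance → red.

red, black, blue, red, red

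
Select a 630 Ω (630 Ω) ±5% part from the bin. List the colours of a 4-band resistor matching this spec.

blue, orange, brown, gold

630 Ω = 63 × 10^1.
6 → blue
3 → orange
Multiplier 10^1 → brown.
±5% tolerance → gold.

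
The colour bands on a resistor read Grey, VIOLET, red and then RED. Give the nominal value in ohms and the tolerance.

Grey → 8 (first significant figure)
Violet → 7 (second significant figure)
Red → ×10^2 multiplier
Red → ±2% tolerance
87 × 100 = 8700 Ω

8700 Ω ±2%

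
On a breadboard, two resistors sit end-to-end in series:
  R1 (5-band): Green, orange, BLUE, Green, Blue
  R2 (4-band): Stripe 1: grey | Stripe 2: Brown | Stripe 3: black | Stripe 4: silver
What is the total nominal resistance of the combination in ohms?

53600081 Ω

R1: green, orange, blue → 536; green ×10^5 → 53600000 Ω.
R2: grey, brown → 81; black ×1 → 81 Ω.
Series: 53600000 + 81 = 53600081 Ω.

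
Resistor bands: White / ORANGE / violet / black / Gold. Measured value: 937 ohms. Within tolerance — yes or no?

yes

White → 9 (first significant figure)
Orange → 3 (second significant figure)
Violet → 7 (third significant figure)
Black → ×1 multiplier
Gold → ±5% tolerance
937 × 1 = 937 Ω
Allowed range: 890.15 Ω to 983.85 Ω.
937 ohms lies inside that range.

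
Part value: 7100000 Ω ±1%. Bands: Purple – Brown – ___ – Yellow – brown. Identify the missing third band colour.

black

7100000 Ω = 710 × 10^4.
The third band gives digit 0 of the significand, and 0 is black.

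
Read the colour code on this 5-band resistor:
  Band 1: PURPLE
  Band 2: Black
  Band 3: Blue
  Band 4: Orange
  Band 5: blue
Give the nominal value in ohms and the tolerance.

706000 Ω ±0.25%

Violet → 7 (first significant figure)
Black → 0 (second significant figure)
Blue → 6 (third significant figure)
Orange → ×10^3 multiplier
Blue → ±0.25% tolerance
706 × 1000 = 706000 Ω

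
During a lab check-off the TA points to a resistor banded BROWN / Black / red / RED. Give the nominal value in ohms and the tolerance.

Brown → 1 (first significant figure)
Black → 0 (second significant figure)
Red → ×10^2 multiplier
Red → ±2% tolerance
10 × 100 = 1000 Ω

1000 Ω ±2%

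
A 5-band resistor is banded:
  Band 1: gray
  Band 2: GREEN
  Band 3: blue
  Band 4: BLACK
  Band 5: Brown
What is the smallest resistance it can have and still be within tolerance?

Grey → 8 (first significant figure)
Green → 5 (second significant figure)
Blue → 6 (third significant figure)
Black → ×1 multiplier
Brown → ±1% tolerance
856 × 1 = 856 Ω
Smallest = 856 × (1 − 1/100) = 847.44 Ω.

847.44 Ω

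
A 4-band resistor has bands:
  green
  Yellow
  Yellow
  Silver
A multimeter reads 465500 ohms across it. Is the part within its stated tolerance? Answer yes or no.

no

Green → 5 (first significant figure)
Yellow → 4 (second significant figure)
Yellow → ×10^4 multiplier
Silver → ±10% tolerance
54 × 10000 = 540000 Ω
Allowed range: 486000 Ω to 594000 Ω.
465500 ohms lies outside that range.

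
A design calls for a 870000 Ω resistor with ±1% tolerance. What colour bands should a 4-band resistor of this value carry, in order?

grey, violet, yellow, brown

870000 Ω = 87 × 10^4.
8 → grey
7 → violet
Multiplier 10^4 → yellow.
±1% tolerance → brown.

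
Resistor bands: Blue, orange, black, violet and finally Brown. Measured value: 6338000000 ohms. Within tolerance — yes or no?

yes

Blue → 6 (first significant figure)
Orange → 3 (second significant figure)
Black → 0 (third significant figure)
Violet → ×10^7 multiplier
Brown → ±1% tolerance
630 × 10000000 = 6300000000 Ω
Allowed range: 6237000000 Ω to 6363000000 Ω.
6338000000 ohms lies inside that range.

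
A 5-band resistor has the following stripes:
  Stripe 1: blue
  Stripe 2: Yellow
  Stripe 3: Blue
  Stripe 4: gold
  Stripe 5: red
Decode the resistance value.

Blue → 6 (first significant figure)
Yellow → 4 (second significant figure)
Blue → 6 (third significant figure)
Gold → ×0.1 multiplier
646 × 0.1 = 64.6 Ω

64.6 Ω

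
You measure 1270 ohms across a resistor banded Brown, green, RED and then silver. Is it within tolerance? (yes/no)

no

Brown → 1 (first significant figure)
Green → 5 (second significant figure)
Red → ×10^2 multiplier
Silver → ±10% tolerance
15 × 100 = 1500 Ω
Allowed range: 1350 Ω to 1650 Ω.
1270 ohms lies outside that range.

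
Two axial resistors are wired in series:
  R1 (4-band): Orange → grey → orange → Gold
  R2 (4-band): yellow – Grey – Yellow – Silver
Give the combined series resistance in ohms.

R1: orange, grey → 38; orange ×10^3 → 38000 Ω.
R2: yellow, grey → 48; yellow ×10^4 → 480000 Ω.
Series: 38000 + 480000 = 518000 Ω.

518000 Ω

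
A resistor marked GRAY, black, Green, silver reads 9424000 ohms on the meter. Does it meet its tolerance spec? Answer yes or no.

no

Grey → 8 (first significant figure)
Black → 0 (second significant figure)
Green → ×10^5 multiplier
Silver → ±10% tolerance
80 × 100000 = 8000000 Ω
Allowed range: 7200000 Ω to 8800000 Ω.
9424000 ohms lies outside that range.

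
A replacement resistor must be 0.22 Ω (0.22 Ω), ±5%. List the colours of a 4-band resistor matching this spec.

red, red, silver, gold

0.22 Ω = 22 × 10^-2.
2 → red
2 → red
Multiplier 10^-2 → silver.
±5% tolerance → gold.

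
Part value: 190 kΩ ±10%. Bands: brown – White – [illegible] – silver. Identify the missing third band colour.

yellow

190000 Ω = 19 × 10^4.
The third band is the multiplier, 10^4, which is yellow.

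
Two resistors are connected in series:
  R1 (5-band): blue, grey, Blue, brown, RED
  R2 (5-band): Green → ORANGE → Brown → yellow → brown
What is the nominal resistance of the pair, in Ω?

5316860 Ω

R1: blue, grey, blue → 686; brown ×10 → 6860 Ω.
R2: green, orange, brown → 531; yellow ×10^4 → 5310000 Ω.
Series: 6860 + 5310000 = 5316860 Ω.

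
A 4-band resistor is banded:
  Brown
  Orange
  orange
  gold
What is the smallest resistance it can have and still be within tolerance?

12350 Ω

Brown → 1 (first significant figure)
Orange → 3 (second significant figure)
Orange → ×10^3 multiplier
Gold → ±5% tolerance
13 × 1000 = 13000 Ω
Smallest = 13000 × (1 − 5/100) = 12350 Ω.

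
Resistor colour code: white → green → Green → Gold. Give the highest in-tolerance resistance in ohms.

9975000 Ω

White → 9 (first significant figure)
Green → 5 (second significant figure)
Green → ×10^5 multiplier
Gold → ±5% tolerance
95 × 100000 = 9500000 Ω
Highest = 9500000 × (1 + 5/100) = 9975000 Ω.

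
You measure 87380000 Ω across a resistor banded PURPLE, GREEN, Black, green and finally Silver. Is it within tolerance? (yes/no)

Violet → 7 (first significant figure)
Green → 5 (second significant figure)
Black → 0 (third significant figure)
Green → ×10^5 multiplier
Silver → ±10% tolerance
750 × 100000 = 75000000 Ω
Allowed range: 67500000 Ω to 82500000 Ω.
87380000 Ω lies outside that range.

no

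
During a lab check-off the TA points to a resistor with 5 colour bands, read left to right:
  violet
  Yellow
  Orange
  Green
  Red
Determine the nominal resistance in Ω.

Violet → 7 (first significant figure)
Yellow → 4 (second significant figure)
Orange → 3 (third significant figure)
Green → ×10^5 multiplier
743 × 100000 = 74300000 Ω

74300000 Ω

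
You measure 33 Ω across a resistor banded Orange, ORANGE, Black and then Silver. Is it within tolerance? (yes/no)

Orange → 3 (first significant figure)
Orange → 3 (second significant figure)
Black → ×1 multiplier
Silver → ±10% tolerance
33 × 1 = 33 Ω
Allowed range: 29.7 Ω to 36.3 Ω.
33 Ω lies inside that range.

yes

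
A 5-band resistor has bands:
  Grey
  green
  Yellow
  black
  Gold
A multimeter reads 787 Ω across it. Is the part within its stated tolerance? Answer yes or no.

no

Grey → 8 (first significant figure)
Green → 5 (second significant figure)
Yellow → 4 (third significant figure)
Black → ×1 multiplier
Gold → ±5% tolerance
854 × 1 = 854 Ω
Allowed range: 811.3 Ω to 896.7 Ω.
787 Ω lies outside that range.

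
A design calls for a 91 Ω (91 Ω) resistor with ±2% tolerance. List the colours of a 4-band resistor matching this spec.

91 Ω = 91 × 10^0.
9 → white
1 → brown
Multiplier 10^0 → black.
±2% tolerance → red.

white, brown, black, red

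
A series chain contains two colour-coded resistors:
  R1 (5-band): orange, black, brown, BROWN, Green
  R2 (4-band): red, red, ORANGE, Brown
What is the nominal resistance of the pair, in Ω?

R1: orange, black, brown → 301; brown ×10 → 3010 Ω.
R2: red, red → 22; orange ×10^3 → 22000 Ω.
Series: 3010 + 22000 = 25010 Ω.

25010 Ω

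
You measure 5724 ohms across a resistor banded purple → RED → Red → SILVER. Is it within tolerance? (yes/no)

no

Violet → 7 (first significant figure)
Red → 2 (second significant figure)
Red → ×10^2 multiplier
Silver → ±10% tolerance
72 × 100 = 7200 Ω
Allowed range: 6480 Ω to 7920 Ω.
5724 ohms lies outside that range.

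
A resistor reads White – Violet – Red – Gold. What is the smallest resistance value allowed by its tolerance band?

9215 Ω

White → 9 (first significant figure)
Violet → 7 (second significant figure)
Red → ×10^2 multiplier
Gold → ±5% tolerance
97 × 100 = 9700 Ω
Smallest = 9700 × (1 − 5/100) = 9215 Ω.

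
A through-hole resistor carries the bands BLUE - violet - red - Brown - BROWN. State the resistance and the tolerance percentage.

Blue → 6 (first significant figure)
Violet → 7 (second significant figure)
Red → 2 (third significant figure)
Brown → ×10 multiplier
Brown → ±1% tolerance
672 × 10 = 6720 Ω

6720 Ω ±1%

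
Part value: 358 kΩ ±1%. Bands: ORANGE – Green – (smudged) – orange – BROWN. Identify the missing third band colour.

358000 Ω = 358 × 10^3.
The third band gives digit 8 of the significand, and 8 is grey.

grey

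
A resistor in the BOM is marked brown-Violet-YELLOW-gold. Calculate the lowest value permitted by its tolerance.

161500 Ω

Brown → 1 (first significant figure)
Violet → 7 (second significant figure)
Yellow → ×10^4 multiplier
Gold → ±5% tolerance
17 × 10000 = 170000 Ω
Lowest = 170000 × (1 − 5/100) = 161500 Ω.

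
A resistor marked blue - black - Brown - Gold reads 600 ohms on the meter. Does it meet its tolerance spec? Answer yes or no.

Blue → 6 (first significant figure)
Black → 0 (second significant figure)
Brown → ×10 multiplier
Gold → ±5% tolerance
60 × 10 = 600 Ω
Allowed range: 570 Ω to 630 Ω.
600 ohms lies inside that range.

yes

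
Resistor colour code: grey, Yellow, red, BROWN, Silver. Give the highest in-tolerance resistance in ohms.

9262 Ω

Grey → 8 (first significant figure)
Yellow → 4 (second significant figure)
Red → 2 (third significant figure)
Brown → ×10 multiplier
Silver → ±10% tolerance
842 × 10 = 8420 Ω
Highest = 8420 × (1 + 10/100) = 9262 Ω.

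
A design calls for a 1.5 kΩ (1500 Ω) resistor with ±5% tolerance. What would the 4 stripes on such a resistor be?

1500 Ω = 15 × 10^2.
1 → brown
5 → green
Multiplier 10^2 → red.
±5% tolerance → gold.

brown, green, red, gold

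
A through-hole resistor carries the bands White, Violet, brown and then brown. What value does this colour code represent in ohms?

White → 9 (first significant figure)
Violet → 7 (second significant figure)
Brown → ×10 multiplier
97 × 10 = 970 Ω

970 Ω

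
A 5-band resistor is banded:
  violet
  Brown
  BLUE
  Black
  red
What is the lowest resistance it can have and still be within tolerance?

Violet → 7 (first significant figure)
Brown → 1 (second significant figure)
Blue → 6 (third significant figure)
Black → ×1 multiplier
Red → ±2% tolerance
716 × 1 = 716 Ω
Lowest = 716 × (1 − 2/100) = 701.68 Ω.

701.68 Ω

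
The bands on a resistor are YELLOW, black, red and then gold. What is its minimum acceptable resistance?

Yellow → 4 (first significant figure)
Black → 0 (second significant figure)
Red → ×10^2 multiplier
Gold → ±5% tolerance
40 × 100 = 4000 Ω
Minimum = 4000 × (1 − 5/100) = 3800 Ω.

3800 Ω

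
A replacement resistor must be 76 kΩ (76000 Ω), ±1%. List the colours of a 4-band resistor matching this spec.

76000 Ω = 76 × 10^3.
7 → violet
6 → blue
Multiplier 10^3 → orange.
±1% tolerance → brown.

violet, blue, orange, brown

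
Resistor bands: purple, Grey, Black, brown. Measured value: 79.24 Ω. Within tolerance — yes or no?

no

Violet → 7 (first significant figure)
Grey → 8 (second significant figure)
Black → ×1 multiplier
Brown → ±1% tolerance
78 × 1 = 78 Ω
Allowed range: 77.22 Ω to 78.78 Ω.
79.24 Ω lies outside that range.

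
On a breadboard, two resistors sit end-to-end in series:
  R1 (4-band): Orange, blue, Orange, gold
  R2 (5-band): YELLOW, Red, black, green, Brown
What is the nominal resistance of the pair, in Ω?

R1: orange, blue → 36; orange ×10^3 → 36000 Ω.
R2: yellow, red, black → 420; green ×10^5 → 42000000 Ω.
Series: 36000 + 42000000 = 42036000 Ω.

42036000 Ω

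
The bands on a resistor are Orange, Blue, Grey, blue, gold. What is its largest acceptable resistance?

Orange → 3 (first significant figure)
Blue → 6 (second significant figure)
Grey → 8 (third significant figure)
Blue → ×10^6 multiplier
Gold → ±5% tolerance
368 × 1000000 = 368000000 Ω
Largest = 368000000 × (1 + 5/100) = 386400000 Ω.

386400000 Ω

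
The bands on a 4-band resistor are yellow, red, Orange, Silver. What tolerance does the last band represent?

The last band, silver, is the tolerance band.
Silver corresponds to ±10%.

±10%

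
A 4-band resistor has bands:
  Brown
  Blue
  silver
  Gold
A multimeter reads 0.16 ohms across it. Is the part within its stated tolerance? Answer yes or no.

yes

Brown → 1 (first significant figure)
Blue → 6 (second significant figure)
Silver → ×0.01 multiplier
Gold → ±5% tolerance
16 × 0.01 = 0.16 Ω
Allowed range: 0.152 Ω to 0.168 Ω.
0.16 ohms lies inside that range.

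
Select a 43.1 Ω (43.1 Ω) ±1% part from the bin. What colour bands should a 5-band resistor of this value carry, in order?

yellow, orange, brown, gold, brown

43.1 Ω = 431 × 10^-1.
4 → yellow
3 → orange
1 → brown
Multiplier 10^-1 → gold.
±1% tolerance → brown.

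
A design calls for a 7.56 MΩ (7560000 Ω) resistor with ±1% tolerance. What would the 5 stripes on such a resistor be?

violet, green, blue, yellow, brown

7560000 Ω = 756 × 10^4.
7 → violet
5 → green
6 → blue
Multiplier 10^4 → yellow.
±1% tolerance → brown.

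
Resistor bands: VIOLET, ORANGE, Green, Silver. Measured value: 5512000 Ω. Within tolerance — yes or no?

Violet → 7 (first significant figure)
Orange → 3 (second significant figure)
Green → ×10^5 multiplier
Silver → ±10% tolerance
73 × 100000 = 7300000 Ω
Allowed range: 6570000 Ω to 8030000 Ω.
5512000 Ω lies outside that range.

no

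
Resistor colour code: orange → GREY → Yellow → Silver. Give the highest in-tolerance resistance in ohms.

418000 Ω

Orange → 3 (first significant figure)
Grey → 8 (second significant figure)
Yellow → ×10^4 multiplier
Silver → ±10% tolerance
38 × 10000 = 380000 Ω
Highest = 380000 × (1 + 10/100) = 418000 Ω.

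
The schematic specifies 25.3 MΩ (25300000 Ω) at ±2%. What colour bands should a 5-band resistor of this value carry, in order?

25300000 Ω = 253 × 10^5.
2 → red
5 → green
3 → orange
Multiplier 10^5 → green.
±2% tolerance → red.

red, green, orange, green, red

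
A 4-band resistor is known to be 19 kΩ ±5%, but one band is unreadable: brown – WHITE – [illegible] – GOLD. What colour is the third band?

19000 Ω = 19 × 10^3.
The third band is the multiplier, 10^3, which is orange.

orange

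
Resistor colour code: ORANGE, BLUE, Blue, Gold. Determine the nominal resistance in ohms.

36000000 Ω

Orange → 3 (first significant figure)
Blue → 6 (second significant figure)
Blue → ×10^6 multiplier
36 × 1000000 = 36000000 Ω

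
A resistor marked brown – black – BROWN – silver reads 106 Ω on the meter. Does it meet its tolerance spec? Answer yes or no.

yes

Brown → 1 (first significant figure)
Black → 0 (second significant figure)
Brown → ×10 multiplier
Silver → ±10% tolerance
10 × 10 = 100 Ω
Allowed range: 90 Ω to 110 Ω.
106 Ω lies inside that range.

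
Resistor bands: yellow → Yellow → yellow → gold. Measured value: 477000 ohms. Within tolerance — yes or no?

Yellow → 4 (first significant figure)
Yellow → 4 (second significant figure)
Yellow → ×10^4 multiplier
Gold → ±5% tolerance
44 × 10000 = 440000 Ω
Allowed range: 418000 Ω to 462000 Ω.
477000 ohms lies outside that range.

no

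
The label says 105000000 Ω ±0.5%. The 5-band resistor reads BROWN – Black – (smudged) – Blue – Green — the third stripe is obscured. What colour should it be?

green

105000000 Ω = 105 × 10^6.
The third band gives digit 5 of the significand, and 5 is green.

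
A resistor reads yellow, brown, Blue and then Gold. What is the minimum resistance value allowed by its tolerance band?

38950000 Ω

Yellow → 4 (first significant figure)
Brown → 1 (second significant figure)
Blue → ×10^6 multiplier
Gold → ±5% tolerance
41 × 1000000 = 41000000 Ω
Minimum = 41000000 × (1 − 5/100) = 38950000 Ω.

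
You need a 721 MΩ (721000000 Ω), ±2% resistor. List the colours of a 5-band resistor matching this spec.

721000000 Ω = 721 × 10^6.
7 → violet
2 → red
1 → brown
Multiplier 10^6 → blue.
±2% tolerance → red.

violet, red, brown, blue, red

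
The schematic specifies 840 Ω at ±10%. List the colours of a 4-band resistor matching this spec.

grey, yellow, brown, silver

840 Ω = 84 × 10^1.
8 → grey
4 → yellow
Multiplier 10^1 → brown.
±10% tolerance → silver.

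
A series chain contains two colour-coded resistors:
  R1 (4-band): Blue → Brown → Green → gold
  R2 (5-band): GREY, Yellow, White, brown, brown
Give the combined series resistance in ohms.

R1: blue, brown → 61; green ×10^5 → 6100000 Ω.
R2: grey, yellow, white → 849; brown ×10 → 8490 Ω.
Series: 6100000 + 8490 = 6108490 Ω.

6108490 Ω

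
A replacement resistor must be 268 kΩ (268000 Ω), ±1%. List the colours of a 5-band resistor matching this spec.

268000 Ω = 268 × 10^3.
2 → red
6 → blue
8 → grey
Multiplier 10^3 → orange.
±1% tolerance → brown.

red, blue, grey, orange, brown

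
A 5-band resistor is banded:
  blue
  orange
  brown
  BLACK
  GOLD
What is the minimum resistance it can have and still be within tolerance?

Blue → 6 (first significant figure)
Orange → 3 (second significant figure)
Brown → 1 (third significant figure)
Black → ×1 multiplier
Gold → ±5% tolerance
631 × 1 = 631 Ω
Minimum = 631 × (1 − 5/100) = 599.45 Ω.

599.45 Ω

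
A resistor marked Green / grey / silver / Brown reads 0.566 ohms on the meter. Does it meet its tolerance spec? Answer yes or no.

no

Green → 5 (first significant figure)
Grey → 8 (second significant figure)
Silver → ×0.01 multiplier
Brown → ±1% tolerance
58 × 0.01 = 0.58 Ω
Allowed range: 0.5742 Ω to 0.5858 Ω.
0.566 ohms lies outside that range.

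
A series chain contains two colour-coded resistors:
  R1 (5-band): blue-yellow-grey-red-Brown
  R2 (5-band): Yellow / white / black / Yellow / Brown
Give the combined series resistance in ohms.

R1: blue, yellow, grey → 648; red ×10^2 → 64800 Ω.
R2: yellow, white, black → 490; yellow ×10^4 → 4900000 Ω.
Series: 64800 + 4900000 = 4964800 Ω.

4964800 Ω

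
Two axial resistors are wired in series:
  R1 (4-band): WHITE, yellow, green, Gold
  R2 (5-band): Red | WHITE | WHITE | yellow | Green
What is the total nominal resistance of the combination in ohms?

12390000 Ω

R1: white, yellow → 94; green ×10^5 → 9400000 Ω.
R2: red, white, white → 299; yellow ×10^4 → 2990000 Ω.
Series: 9400000 + 2990000 = 12390000 Ω.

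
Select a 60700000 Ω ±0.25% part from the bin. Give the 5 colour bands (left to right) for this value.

60700000 Ω = 607 × 10^5.
6 → blue
0 → black
7 → violet
Multiplier 10^5 → green.
±0.25% tolerance → blue.

blue, black, violet, green, blue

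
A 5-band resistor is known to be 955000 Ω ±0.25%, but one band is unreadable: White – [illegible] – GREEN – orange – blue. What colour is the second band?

955000 Ω = 955 × 10^3.
The second band gives digit 5 of the significand, and 5 is green.

green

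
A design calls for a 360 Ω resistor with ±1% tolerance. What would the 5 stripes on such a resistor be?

360 Ω = 360 × 10^0.
3 → orange
6 → blue
0 → black
Multiplier 10^0 → black.
±1% tolerance → brown.

orange, blue, black, black, brown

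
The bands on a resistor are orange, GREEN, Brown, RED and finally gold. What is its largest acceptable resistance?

Orange → 3 (first significant figure)
Green → 5 (second significant figure)
Brown → 1 (third significant figure)
Red → ×10^2 multiplier
Gold → ±5% tolerance
351 × 100 = 35100 Ω
Largest = 35100 × (1 + 5/100) = 36855 Ω.

36855 Ω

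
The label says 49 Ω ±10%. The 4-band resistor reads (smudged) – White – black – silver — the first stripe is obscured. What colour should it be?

yellow

49 Ω = 49 × 10^0.
The first band gives digit 4 of the significand, and 4 is yellow.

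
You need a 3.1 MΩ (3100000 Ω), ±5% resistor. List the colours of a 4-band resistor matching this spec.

3100000 Ω = 31 × 10^5.
3 → orange
1 → brown
Multiplier 10^5 → green.
±5% tolerance → gold.

orange, brown, green, gold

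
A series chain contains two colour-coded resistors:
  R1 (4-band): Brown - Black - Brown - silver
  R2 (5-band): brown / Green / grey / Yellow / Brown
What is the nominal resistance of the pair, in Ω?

R1: brown, black → 10; brown ×10 → 100 Ω.
R2: brown, green, grey → 158; yellow ×10^4 → 1580000 Ω.
Series: 100 + 1580000 = 1580100 Ω.

1580100 Ω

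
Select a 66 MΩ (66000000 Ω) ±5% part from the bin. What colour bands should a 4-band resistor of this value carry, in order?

blue, blue, blue, gold

66000000 Ω = 66 × 10^6.
6 → blue
6 → blue
Multiplier 10^6 → blue.
±5% tolerance → gold.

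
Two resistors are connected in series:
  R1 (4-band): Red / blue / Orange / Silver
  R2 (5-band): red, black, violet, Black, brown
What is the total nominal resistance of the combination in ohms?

R1: red, blue → 26; orange ×10^3 → 26000 Ω.
R2: red, black, violet → 207; black ×1 → 207 Ω.
Series: 26000 + 207 = 26207 Ω.

26207 Ω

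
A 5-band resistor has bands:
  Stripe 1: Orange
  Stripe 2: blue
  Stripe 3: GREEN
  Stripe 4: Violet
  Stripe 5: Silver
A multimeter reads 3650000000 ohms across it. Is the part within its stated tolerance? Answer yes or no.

Orange → 3 (first significant figure)
Blue → 6 (second significant figure)
Green → 5 (third significant figure)
Violet → ×10^7 multiplier
Silver → ±10% tolerance
365 × 10000000 = 3650000000 Ω
Allowed range: 3285000000 Ω to 4015000000 Ω.
3650000000 ohms lies inside that range.

yes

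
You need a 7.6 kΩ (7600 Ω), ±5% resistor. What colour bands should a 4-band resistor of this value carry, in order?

7600 Ω = 76 × 10^2.
7 → violet
6 → blue
Multiplier 10^2 → red.
±5% tolerance → gold.

violet, blue, red, gold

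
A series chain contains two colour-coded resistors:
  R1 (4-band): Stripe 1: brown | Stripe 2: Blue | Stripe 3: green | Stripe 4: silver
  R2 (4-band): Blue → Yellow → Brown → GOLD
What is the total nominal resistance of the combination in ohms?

R1: brown, blue → 16; green ×10^5 → 1600000 Ω.
R2: blue, yellow → 64; brown ×10 → 640 Ω.
Series: 1600000 + 640 = 1600640 Ω.

1600640 Ω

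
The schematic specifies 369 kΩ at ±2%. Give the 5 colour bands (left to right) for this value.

369000 Ω = 369 × 10^3.
3 → orange
6 → blue
9 → white
Multiplier 10^3 → orange.
±2% tolerance → red.

orange, blue, white, orange, red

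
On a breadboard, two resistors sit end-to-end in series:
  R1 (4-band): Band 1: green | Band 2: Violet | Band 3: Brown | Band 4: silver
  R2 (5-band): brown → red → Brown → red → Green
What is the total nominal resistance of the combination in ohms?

12670 Ω

R1: green, violet → 57; brown ×10 → 570 Ω.
R2: brown, red, brown → 121; red ×10^2 → 12100 Ω.
Series: 570 + 12100 = 12670 Ω.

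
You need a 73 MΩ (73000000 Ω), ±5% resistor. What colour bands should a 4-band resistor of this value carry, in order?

violet, orange, blue, gold

73000000 Ω = 73 × 10^6.
7 → violet
3 → orange
Multiplier 10^6 → blue.
±5% tolerance → gold.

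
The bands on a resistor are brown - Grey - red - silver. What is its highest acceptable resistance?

Brown → 1 (first significant figure)
Grey → 8 (second significant figure)
Red → ×10^2 multiplier
Silver → ±10% tolerance
18 × 100 = 1800 Ω
Highest = 1800 × (1 + 10/100) = 1980 Ω.

1980 Ω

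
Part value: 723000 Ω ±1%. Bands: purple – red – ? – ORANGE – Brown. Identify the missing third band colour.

723000 Ω = 723 × 10^3.
The third band gives digit 3 of the significand, and 3 is orange.

orange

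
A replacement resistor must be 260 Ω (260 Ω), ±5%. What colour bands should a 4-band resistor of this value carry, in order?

red, blue, brown, gold

260 Ω = 26 × 10^1.
2 → red
6 → blue
Multiplier 10^1 → brown.
±5% tolerance → gold.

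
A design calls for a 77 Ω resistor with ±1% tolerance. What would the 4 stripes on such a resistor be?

77 Ω = 77 × 10^0.
7 → violet
7 → violet
Multiplier 10^0 → black.
±1% tolerance → brown.

violet, violet, black, brown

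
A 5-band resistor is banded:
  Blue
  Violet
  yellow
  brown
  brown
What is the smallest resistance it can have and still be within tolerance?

Blue → 6 (first significant figure)
Violet → 7 (second significant figure)
Yellow → 4 (third significant figure)
Brown → ×10 multiplier
Brown → ±1% tolerance
674 × 10 = 6740 Ω
Smallest = 6740 × (1 − 1/100) = 6672.6 Ω.

6672.6 Ω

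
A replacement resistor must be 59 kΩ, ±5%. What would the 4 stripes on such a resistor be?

59000 Ω = 59 × 10^3.
5 → green
9 → white
Multiplier 10^3 → orange.
±5% tolerance → gold.

green, white, orange, gold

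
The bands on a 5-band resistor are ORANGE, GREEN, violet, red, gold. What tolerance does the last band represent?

±5%

The last band, gold, is the tolerance band.
Gold corresponds to ±5%.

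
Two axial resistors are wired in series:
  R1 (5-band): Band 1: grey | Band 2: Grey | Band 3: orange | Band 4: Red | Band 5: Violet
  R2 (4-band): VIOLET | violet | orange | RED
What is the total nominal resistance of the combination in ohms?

165300 Ω

R1: grey, grey, orange → 883; red ×10^2 → 88300 Ω.
R2: violet, violet → 77; orange ×10^3 → 77000 Ω.
Series: 88300 + 77000 = 165300 Ω.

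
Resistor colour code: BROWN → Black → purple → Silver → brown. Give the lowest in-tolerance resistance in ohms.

1.0593 Ω

Brown → 1 (first significant figure)
Black → 0 (second significant figure)
Violet → 7 (third significant figure)
Silver → ×0.01 multiplier
Brown → ±1% tolerance
107 × 0.01 = 1.07 Ω
Lowest = 1.07 × (1 − 1/100) = 1.0593 Ω.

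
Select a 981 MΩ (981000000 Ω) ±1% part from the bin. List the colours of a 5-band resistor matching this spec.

white, grey, brown, blue, brown

981000000 Ω = 981 × 10^6.
9 → white
8 → grey
1 → brown
Multiplier 10^6 → blue.
±1% tolerance → brown.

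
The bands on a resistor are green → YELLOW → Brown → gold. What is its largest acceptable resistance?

Green → 5 (first significant figure)
Yellow → 4 (second significant figure)
Brown → ×10 multiplier
Gold → ±5% tolerance
54 × 10 = 540 Ω
Largest = 540 × (1 + 5/100) = 567 Ω.

567 Ω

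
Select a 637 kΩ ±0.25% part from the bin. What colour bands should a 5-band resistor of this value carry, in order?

637000 Ω = 637 × 10^3.
6 → blue
3 → orange
7 → violet
Multiplier 10^3 → orange.
±0.25% tolerance → blue.

blue, orange, violet, orange, blue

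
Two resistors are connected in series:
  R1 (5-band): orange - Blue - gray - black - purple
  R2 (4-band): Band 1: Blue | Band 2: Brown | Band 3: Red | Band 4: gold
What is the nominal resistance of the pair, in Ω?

R1: orange, blue, grey → 368; black ×1 → 368 Ω.
R2: blue, brown → 61; red ×10^2 → 6100 Ω.
Series: 368 + 6100 = 6468 Ω.

6468 Ω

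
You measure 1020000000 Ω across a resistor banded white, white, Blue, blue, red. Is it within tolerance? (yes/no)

no

White → 9 (first significant figure)
White → 9 (second significant figure)
Blue → 6 (third significant figure)
Blue → ×10^6 multiplier
Red → ±2% tolerance
996 × 1000000 = 996000000 Ω
Allowed range: 976080000 Ω to 1015920000 Ω.
1020000000 Ω lies outside that range.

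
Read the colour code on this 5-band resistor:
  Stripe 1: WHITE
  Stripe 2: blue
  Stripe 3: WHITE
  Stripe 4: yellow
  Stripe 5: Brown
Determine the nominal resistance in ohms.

9690000 Ω

White → 9 (first significant figure)
Blue → 6 (second significant figure)
White → 9 (third significant figure)
Yellow → ×10^4 multiplier
969 × 10000 = 9690000 Ω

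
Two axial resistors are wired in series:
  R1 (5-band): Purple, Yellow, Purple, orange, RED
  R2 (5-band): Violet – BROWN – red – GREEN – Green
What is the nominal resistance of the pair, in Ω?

71947000 Ω

R1: violet, yellow, violet → 747; orange ×10^3 → 747000 Ω.
R2: violet, brown, red → 712; green ×10^5 → 71200000 Ω.
Series: 747000 + 71200000 = 71947000 Ω.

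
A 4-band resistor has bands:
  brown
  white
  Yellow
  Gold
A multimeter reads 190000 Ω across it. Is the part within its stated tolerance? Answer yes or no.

yes

Brown → 1 (first significant figure)
White → 9 (second significant figure)
Yellow → ×10^4 multiplier
Gold → ±5% tolerance
19 × 10000 = 190000 Ω
Allowed range: 180500 Ω to 199500 Ω.
190000 Ω lies inside that range.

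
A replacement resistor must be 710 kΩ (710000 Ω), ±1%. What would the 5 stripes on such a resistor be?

710000 Ω = 710 × 10^3.
7 → violet
1 → brown
0 → black
Multiplier 10^3 → orange.
±1% tolerance → brown.

violet, brown, black, orange, brown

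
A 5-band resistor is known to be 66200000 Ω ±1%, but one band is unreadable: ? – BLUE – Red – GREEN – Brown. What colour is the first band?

blue

66200000 Ω = 662 × 10^5.
The first band gives digit 6 of the significand, and 6 is blue.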